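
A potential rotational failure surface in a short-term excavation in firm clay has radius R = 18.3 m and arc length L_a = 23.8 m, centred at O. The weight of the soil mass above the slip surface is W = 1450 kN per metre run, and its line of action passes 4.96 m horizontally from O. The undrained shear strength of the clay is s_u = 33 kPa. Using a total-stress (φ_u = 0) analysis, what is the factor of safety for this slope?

Taking moments about the centre O, the resisting moment is provided by the undrained shear strength acting along the arc:
M_R = s_u·L_a·R = 33·23.80·18.3 = 14372.8 kN·m/m
M_D = W·d = 1450·4.96 = 7192.0 kN·m/m
FS = M_R / M_D = 14372.8 / 7192.0 = 1.998

FS = 2.00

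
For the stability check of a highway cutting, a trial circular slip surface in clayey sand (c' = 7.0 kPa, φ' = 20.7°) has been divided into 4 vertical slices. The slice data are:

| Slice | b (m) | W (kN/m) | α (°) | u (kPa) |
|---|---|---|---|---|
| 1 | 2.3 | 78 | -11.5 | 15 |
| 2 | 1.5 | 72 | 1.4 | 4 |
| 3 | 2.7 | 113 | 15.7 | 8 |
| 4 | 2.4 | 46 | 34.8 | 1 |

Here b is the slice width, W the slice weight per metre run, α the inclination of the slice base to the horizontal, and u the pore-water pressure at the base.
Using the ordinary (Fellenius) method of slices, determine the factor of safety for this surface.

FS = 3.56

Ordinary method of slices: FS = Σ[c'·Δl_i + (W_i cosα_i − u_i·Δl_i)·tanφ'] / Σ W_i sinα_i, with Δl_i = b_i / cosα_i.
Slice 1: Δl = 2.3/cos(-11.5°) = 2.347 m; N'_1 = 78·cos(-11.5°) − 15·2.347 = 41.2; c'Δl = 16.43; W sinα = -15.6
Slice 2: Δl = 1.5/cos1.4° = 1.500 m; N'_2 = 72·cos1.4° − 4·1.500 = 66.0; c'Δl = 10.50; W sinα = 1.8
Slice 3: Δl = 2.7/cos15.7° = 2.805 m; N'_3 = 113·cos15.7° − 8·2.805 = 86.3; c'Δl = 19.63; W sinα = 30.6
Slice 4: Δl = 2.4/cos34.8° = 2.923 m; N'_4 = 46·cos34.8° − 1·2.923 = 34.9; c'Δl = 20.46; W sinα = 26.3
Σc'Δl = 67.0 kN/m; ΣN' = 228.4 kN/m; ΣW sinα = 43.0 kN/m
Resisting = 67.0 + 228.4·tan20.7° = 67.0 + 86.3 = 153.3 kN/m
FS = 153.3 / 43.0 = 3.563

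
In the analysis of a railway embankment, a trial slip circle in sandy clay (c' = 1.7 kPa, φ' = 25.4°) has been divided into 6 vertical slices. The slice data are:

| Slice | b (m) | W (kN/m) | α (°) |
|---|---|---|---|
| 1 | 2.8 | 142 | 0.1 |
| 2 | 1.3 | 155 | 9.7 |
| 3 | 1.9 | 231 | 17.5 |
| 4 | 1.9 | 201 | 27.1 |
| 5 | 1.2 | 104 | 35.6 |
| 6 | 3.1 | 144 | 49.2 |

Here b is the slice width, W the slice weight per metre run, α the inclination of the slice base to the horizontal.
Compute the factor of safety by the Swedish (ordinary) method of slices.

FS = 1.23

Ordinary method of slices: FS = Σ[c'·Δl_i + (W_i cosα_i)·tanφ'] / Σ W_i sinα_i, with Δl_i = b_i / cosα_i.
Slice 1: Δl = 2.8/cos0.1° = 2.800 m; N'_1 = 142·cos0.1° = 142.0; c'Δl = 4.76; W sinα = 0.2
Slice 2: Δl = 1.3/cos9.7° = 1.319 m; N'_2 = 155·cos9.7° = 152.8; c'Δl = 2.24; W sinα = 26.1
Slice 3: Δl = 1.9/cos17.5° = 1.992 m; N'_3 = 231·cos17.5° = 220.3; c'Δl = 3.39; W sinα = 69.5
Slice 4: Δl = 1.9/cos27.1° = 2.134 m; N'_4 = 201·cos27.1° = 178.9; c'Δl = 3.63; W sinα = 91.6
Slice 5: Δl = 1.2/cos35.6° = 1.476 m; N'_5 = 104·cos35.6° = 84.6; c'Δl = 2.51; W sinα = 60.5
Slice 6: Δl = 3.1/cos49.2° = 4.744 m; N'_6 = 144·cos49.2° = 94.1; c'Δl = 8.07; W sinα = 109.0
Σc'Δl = 24.6 kN/m; ΣN' = 872.7 kN/m; ΣW sinα = 356.9 kN/m
Resisting = 24.6 + 872.7·tan25.4° = 24.6 + 414.4 = 439.0 kN/m
FS = 439.0 / 356.9 = 1.230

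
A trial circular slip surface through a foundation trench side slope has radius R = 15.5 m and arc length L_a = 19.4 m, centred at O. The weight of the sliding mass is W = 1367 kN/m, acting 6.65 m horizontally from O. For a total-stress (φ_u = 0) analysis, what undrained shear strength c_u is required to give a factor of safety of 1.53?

FS = c_u·L_a·R / (W·d), so c_u = FS·W·d / (L_a·R).
c_u = 1.53·1367·6.65 / (19.40·15.5) = 13908.5 / 300.70 = 46.25 kPa

c_u = 46.3 kPa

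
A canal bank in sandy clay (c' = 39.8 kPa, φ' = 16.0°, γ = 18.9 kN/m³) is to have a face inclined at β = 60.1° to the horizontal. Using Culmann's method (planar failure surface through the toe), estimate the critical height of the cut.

Culmann's analysis gives the critical failure plane at α_cr = (β + φ')/2 = (60.1 + 16.0)/2 = 38.0°, and the critical height
H_c = (4c'/γ) · sinβ cosφ' / [1 − cos(β − φ')]
    = (4·39.8/18.9) · sin60.1°·cos16.0° / [1 − cos(44.1°)]
    = 8.423 · 0.8669·0.9613 / [1 − 0.7181]
    = 8.423 · 0.8333 / 0.2819
    = 24.90 m

H_c = 24.90 m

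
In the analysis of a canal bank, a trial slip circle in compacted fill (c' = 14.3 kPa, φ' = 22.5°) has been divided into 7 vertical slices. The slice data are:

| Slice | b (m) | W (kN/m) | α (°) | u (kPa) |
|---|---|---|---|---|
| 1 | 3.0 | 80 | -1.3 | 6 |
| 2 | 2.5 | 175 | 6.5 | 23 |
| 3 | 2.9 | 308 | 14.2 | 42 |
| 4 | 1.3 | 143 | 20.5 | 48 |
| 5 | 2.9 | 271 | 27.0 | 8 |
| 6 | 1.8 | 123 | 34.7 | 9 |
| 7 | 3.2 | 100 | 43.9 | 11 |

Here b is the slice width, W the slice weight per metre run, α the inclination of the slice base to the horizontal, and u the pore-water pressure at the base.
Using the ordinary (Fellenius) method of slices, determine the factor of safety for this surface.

FS = 1.45

Ordinary method of slices: FS = Σ[c'·Δl_i + (W_i cosα_i − u_i·Δl_i)·tanφ'] / Σ W_i sinα_i, with Δl_i = b_i / cosα_i.
Slice 1: Δl = 3.0/cos(-1.3°) = 3.001 m; N'_1 = 80·cos(-1.3°) − 6·3.001 = 62.0; c'Δl = 42.91; W sinα = -1.8
Slice 2: Δl = 2.5/cos6.5° = 2.516 m; N'_2 = 175·cos6.5° − 23·2.516 = 116.0; c'Δl = 35.98; W sinα = 19.8
Slice 3: Δl = 2.9/cos14.2° = 2.991 m; N'_3 = 308·cos14.2° − 42·2.991 = 173.0; c'Δl = 42.78; W sinα = 75.6
Slice 4: Δl = 1.3/cos20.5° = 1.388 m; N'_4 = 143·cos20.5° − 48·1.388 = 67.3; c'Δl = 19.85; W sinα = 50.1
Slice 5: Δl = 2.9/cos27.0° = 3.255 m; N'_5 = 271·cos27.0° − 8·3.255 = 215.4; c'Δl = 46.54; W sinα = 123.0
Slice 6: Δl = 1.8/cos34.7° = 2.189 m; N'_6 = 123·cos34.7° − 9·2.189 = 81.4; c'Δl = 31.31; W sinα = 70.0
Slice 7: Δl = 3.2/cos43.9° = 4.441 m; N'_7 = 100·cos43.9° − 11·4.441 = 23.2; c'Δl = 63.51; W sinα = 69.3
Σc'Δl = 282.9 kN/m; ΣN' = 738.3 kN/m; ΣW sinα = 406.0 kN/m
Resisting = 282.9 + 738.3·tan22.5° = 282.9 + 305.8 = 588.7 kN/m
FS = 588.7 / 406.0 = 1.450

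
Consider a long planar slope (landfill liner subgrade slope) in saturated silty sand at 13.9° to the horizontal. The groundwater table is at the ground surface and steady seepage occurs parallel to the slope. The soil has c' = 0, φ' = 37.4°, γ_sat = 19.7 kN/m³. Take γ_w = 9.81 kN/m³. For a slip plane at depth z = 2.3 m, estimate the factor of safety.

FS = 1.55

With seepage parallel to the slope and the water table at the surface, the effective normal stress on the slip plane uses the buoyant unit weight γ' = γ_sat − γ_w while the driving shear stress uses γ_sat:
FS = [c' + γ' z cos²β tanφ'] / [γ_sat z sinβ cosβ]
(For c' = 0 this reduces to FS = (γ'/γ_sat)·tanφ'/tanβ.)
γ' = 19.7 − 9.81 = 9.89 kN/m³
Numerator = 0.0 + 9.89·2.3·cos²13.9°·tan37.4° = 0.0 + 9.89·2.3·0.9423·0.7646 = 16.388 kPa
Denominator = 19.7·2.3·sin13.9°·cos13.9° = 19.7·2.3·0.2402·0.9707 = 10.566 kPa
FS = 16.388 / 10.566 = 1.551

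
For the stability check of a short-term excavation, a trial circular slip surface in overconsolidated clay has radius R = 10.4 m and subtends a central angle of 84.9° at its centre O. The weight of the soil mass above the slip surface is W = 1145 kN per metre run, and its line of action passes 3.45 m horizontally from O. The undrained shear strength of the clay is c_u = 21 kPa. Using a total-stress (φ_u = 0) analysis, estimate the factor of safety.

FS = 0.85

Taking moments about the centre O, the resisting moment is provided by the undrained shear strength acting along the arc:
Arc length L_a = R·θ = 10.4·(84.9°·π/180) = 10.4·1.4818 = 15.41 m
M_R = c_u·L_a·R = 21·15.41·10.4 = 3365.7 kN·m/m
M_D = W·d = 1145·3.45 = 3950.2 kN·m/m
FS = M_R / M_D = 3365.7 / 3950.2 = 0.852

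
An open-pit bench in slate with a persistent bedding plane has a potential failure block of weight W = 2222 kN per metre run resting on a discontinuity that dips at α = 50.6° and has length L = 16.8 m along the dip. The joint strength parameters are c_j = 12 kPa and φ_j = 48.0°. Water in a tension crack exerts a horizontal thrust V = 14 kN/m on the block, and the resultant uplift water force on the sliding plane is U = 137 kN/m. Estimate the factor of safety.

FS = 0.93

Resolving the block weight along and normal to the plane and applying the Mohr–Coulomb strength on the joint:
N' = W cosα − U − V sinα = 2222·cos50.6° − 137 − 14·sin50.6° = 1262.6 kN/m
Driving force T = W sinα + V cosα = 2222·sin50.6° + 14·cos50.6° = 1725.9 kN/m
Resisting force R = c_j·L + N'·tanφ_j = 12·16.8 + 1262.6·tan48.0° = 201.6 + 1402.2 = 1603.8 kN/m
FS = R / T = 1603.8 / 1725.9 = 0.929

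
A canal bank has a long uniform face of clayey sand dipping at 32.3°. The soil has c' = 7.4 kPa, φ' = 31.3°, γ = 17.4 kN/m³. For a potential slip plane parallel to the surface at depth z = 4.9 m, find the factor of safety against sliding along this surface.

For an infinite slope with a slip plane parallel to the surface (no pore pressure): FS = [c' + γz cos²β tanφ'] / [γz sinβ cosβ].
γz = 17.4·4.9 = 85.26 kN/m²
Numerator = 7.4 + 85.26·cos²32.3°·tan31.3° = 7.4 + 85.26·0.7145·0.6080 = 44.437 kPa
Denominator = 85.26·sin32.3°·cos32.3° = 85.26·0.5344·0.8453 = 38.509 kPa
FS = 44.437 / 38.509 = 1.154

FS = 1.15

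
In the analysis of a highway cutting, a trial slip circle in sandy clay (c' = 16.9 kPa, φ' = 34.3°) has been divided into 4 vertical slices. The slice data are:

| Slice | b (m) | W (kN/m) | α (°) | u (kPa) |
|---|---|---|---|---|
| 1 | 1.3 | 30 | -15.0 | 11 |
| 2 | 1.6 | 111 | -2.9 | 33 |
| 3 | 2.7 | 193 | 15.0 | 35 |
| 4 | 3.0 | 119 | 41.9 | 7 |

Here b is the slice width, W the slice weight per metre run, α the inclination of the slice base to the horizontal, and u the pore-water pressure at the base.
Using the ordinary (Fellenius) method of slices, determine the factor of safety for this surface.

Ordinary method of slices: FS = Σ[c'·Δl_i + (W_i cosα_i − u_i·Δl_i)·tanφ'] / Σ W_i sinα_i, with Δl_i = b_i / cosα_i.
Slice 1: Δl = 1.3/cos(-15.0°) = 1.346 m; N'_1 = 30·cos(-15.0°) − 11·1.346 = 14.2; c'Δl = 22.75; W sinα = -7.8
Slice 2: Δl = 1.6/cos(-2.9°) = 1.602 m; N'_2 = 111·cos(-2.9°) − 33·1.602 = 58.0; c'Δl = 27.07; W sinα = -5.6
Slice 3: Δl = 2.7/cos15.0° = 2.795 m; N'_3 = 193·cos15.0° − 35·2.795 = 88.6; c'Δl = 47.24; W sinα = 50.0
Slice 4: Δl = 3.0/cos41.9° = 4.031 m; N'_4 = 119·cos41.9° − 7·4.031 = 60.4; c'Δl = 68.12; W sinα = 79.5
Σc'Δl = 165.2 kN/m; ΣN' = 221.1 kN/m; ΣW sinα = 116.0 kN/m
Resisting = 165.2 + 221.1·tan34.3° = 165.2 + 150.8 = 316.0 kN/m
FS = 316.0 / 116.0 = 2.723

FS = 2.72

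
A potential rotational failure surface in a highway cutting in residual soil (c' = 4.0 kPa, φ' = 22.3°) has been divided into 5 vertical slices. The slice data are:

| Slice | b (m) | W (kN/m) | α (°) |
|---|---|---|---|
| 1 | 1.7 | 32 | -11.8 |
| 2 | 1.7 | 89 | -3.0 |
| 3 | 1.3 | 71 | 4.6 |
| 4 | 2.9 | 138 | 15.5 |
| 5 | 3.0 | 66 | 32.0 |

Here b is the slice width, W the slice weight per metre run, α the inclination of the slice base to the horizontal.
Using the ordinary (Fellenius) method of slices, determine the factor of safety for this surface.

FS = 3.03

Ordinary method of slices: FS = Σ[c'·Δl_i + (W_i cosα_i)·tanφ'] / Σ W_i sinα_i, with Δl_i = b_i / cosα_i.
Slice 1: Δl = 1.7/cos(-11.8°) = 1.737 m; N'_1 = 32·cos(-11.8°) = 31.3; c'Δl = 6.95; W sinα = -6.5
Slice 2: Δl = 1.7/cos(-3.0°) = 1.702 m; N'_2 = 89·cos(-3.0°) = 88.9; c'Δl = 6.81; W sinα = -4.7
Slice 3: Δl = 1.3/cos4.6° = 1.304 m; N'_3 = 71·cos4.6° = 70.8; c'Δl = 5.22; W sinα = 5.7
Slice 4: Δl = 2.9/cos15.5° = 3.009 m; N'_4 = 138·cos15.5° = 133.0; c'Δl = 12.04; W sinα = 36.9
Slice 5: Δl = 3.0/cos32.0° = 3.538 m; N'_5 = 66·cos32.0° = 56.0; c'Δl = 14.15; W sinα = 35.0
Σc'Δl = 45.2 kN/m; ΣN' = 379.9 kN/m; ΣW sinα = 66.3 kN/m
Resisting = 45.2 + 379.9·tan22.3° = 45.2 + 155.8 = 201.0 kN/m
FS = 201.0 / 66.3 = 3.029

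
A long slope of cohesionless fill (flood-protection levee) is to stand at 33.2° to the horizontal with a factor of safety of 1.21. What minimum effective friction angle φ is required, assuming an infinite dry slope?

φ = 38.4°

FS = tanφ/tanβ ⇒ tanφ = FS · tanβ = 1.21 · tan33.2° = 0.7918
φ = arctan(0.7918) = 38.37°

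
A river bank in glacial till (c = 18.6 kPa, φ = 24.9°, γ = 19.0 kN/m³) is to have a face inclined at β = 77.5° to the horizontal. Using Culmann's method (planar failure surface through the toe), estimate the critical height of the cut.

Culmann's analysis gives the critical failure plane at α_cr = (β + φ)/2 = (77.5 + 24.9)/2 = 51.2°, and the critical height
H_c = (4c/γ) · sinβ cosφ / [1 − cos(β − φ)]
    = (4·18.6/19.0) · sin77.5°·cos24.9° / [1 − cos(52.6°)]
    = 3.916 · 0.9763·0.9070 / [1 − 0.6074]
    = 3.916 · 0.8855 / 0.3926
    = 8.83 m

H_c = 8.83 m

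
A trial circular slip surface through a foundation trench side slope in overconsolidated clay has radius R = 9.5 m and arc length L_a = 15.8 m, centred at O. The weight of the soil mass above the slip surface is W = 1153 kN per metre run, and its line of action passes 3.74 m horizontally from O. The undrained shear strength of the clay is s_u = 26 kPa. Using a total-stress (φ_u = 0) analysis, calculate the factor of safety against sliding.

Taking moments about the centre O, the resisting moment is provided by the undrained shear strength acting along the arc:
M_R = s_u·L_a·R = 26·15.80·9.5 = 3902.6 kN·m/m
M_D = W·d = 1153·3.74 = 4312.2 kN·m/m
FS = M_R / M_D = 3902.6 / 4312.2 = 0.905

FS = 0.91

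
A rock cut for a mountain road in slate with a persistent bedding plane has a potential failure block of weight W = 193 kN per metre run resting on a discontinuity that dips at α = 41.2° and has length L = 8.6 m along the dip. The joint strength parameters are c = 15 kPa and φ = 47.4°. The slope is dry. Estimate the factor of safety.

FS = 2.26

Resolving the block weight along and normal to the plane and applying the Mohr–Coulomb strength on the joint:
N' = W cosα = 193·cos41.2° = 145.2 kN/m
Driving force T = W sinα = 193·sin41.2° = 127.1 kN/m
Resisting force R = c·L + N'·tanφ = 15·8.6 + 145.2·tan47.4° = 129.0 + 157.9 = 286.9 kN/m
FS = R / T = 286.9 / 127.1 = 2.257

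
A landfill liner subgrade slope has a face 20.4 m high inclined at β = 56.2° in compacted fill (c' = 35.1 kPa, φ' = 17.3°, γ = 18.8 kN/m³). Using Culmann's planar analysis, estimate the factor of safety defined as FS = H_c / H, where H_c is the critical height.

FS = 1.31

H_c = (4c'/γ) · sinβ cosφ' / [1 − cos(β − φ')]
    = (4·35.1/18.8) · sin56.2°·cos17.3° / [1 − cos38.9°]
    = 7.468 · 0.7934 / 0.2218 = 26.72 m
FS = H_c / H = 26.72 / 20.4 = 1.310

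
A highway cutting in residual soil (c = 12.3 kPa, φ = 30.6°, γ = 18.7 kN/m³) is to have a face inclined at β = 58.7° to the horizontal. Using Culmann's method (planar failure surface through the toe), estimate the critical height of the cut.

H_c = 16.42 m

Culmann's analysis gives the critical failure plane at α_cr = (β + φ)/2 = (58.7 + 30.6)/2 = 44.7°, and the critical height
H_c = (4c/γ) · sinβ cosφ / [1 − cos(β − φ)]
    = (4·12.3/18.7) · sin58.7°·cos30.6° / [1 − cos(28.1°)]
    = 2.631 · 0.8545·0.8607 / [1 − 0.8821]
    = 2.631 · 0.7355 / 0.1179
    = 16.42 m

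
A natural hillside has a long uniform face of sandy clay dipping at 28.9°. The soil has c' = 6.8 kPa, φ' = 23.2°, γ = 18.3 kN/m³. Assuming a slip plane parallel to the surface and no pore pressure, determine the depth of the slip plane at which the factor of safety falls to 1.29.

z = 1.71 m

Setting FS = 1.29 in FS = [c' + γz cos²β tanφ'] / [γz sinβ cosβ] and solving for z:
z = c' / [γ cosβ (FS·sinβ − cosβ·tanφ')]
  = 6.8 / [18.3·cos28.9°·(1.29·sin28.9° − cos28.9°·tan23.2°)]
  = 6.8 / [18.3·0.8755·(1.29·0.4833 − 0.8755·0.4286)]
  = 6.8 / 3.9766 = 1.710 m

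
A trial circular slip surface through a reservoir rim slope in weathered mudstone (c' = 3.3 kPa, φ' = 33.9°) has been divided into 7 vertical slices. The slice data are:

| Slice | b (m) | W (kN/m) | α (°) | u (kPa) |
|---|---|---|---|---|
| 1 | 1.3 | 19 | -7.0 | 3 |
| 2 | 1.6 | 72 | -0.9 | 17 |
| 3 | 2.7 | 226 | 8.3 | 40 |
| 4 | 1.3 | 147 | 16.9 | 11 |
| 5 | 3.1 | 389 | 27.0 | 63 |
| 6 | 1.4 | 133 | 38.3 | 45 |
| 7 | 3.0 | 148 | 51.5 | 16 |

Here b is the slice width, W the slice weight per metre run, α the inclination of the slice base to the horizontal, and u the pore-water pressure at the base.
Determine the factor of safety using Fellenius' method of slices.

Ordinary method of slices: FS = Σ[c'·Δl_i + (W_i cosα_i − u_i·Δl_i)·tanφ'] / Σ W_i sinα_i, with Δl_i = b_i / cosα_i.
Slice 1: Δl = 1.3/cos(-7.0°) = 1.310 m; N'_1 = 19·cos(-7.0°) − 3·1.310 = 14.9; c'Δl = 4.32; W sinα = -2.3
Slice 2: Δl = 1.6/cos(-0.9°) = 1.600 m; N'_2 = 72·cos(-0.9°) − 17·1.600 = 44.8; c'Δl = 5.28; W sinα = -1.1
Slice 3: Δl = 2.7/cos8.3° = 2.729 m; N'_3 = 226·cos8.3° − 40·2.729 = 114.5; c'Δl = 9.00; W sinα = 32.6
Slice 4: Δl = 1.3/cos16.9° = 1.359 m; N'_4 = 147·cos16.9° − 11·1.359 = 125.7; c'Δl = 4.48; W sinα = 42.7
Slice 5: Δl = 3.1/cos27.0° = 3.479 m; N'_5 = 389·cos27.0° − 63·3.479 = 127.4; c'Δl = 11.48; W sinα = 176.6
Slice 6: Δl = 1.4/cos38.3° = 1.784 m; N'_6 = 133·cos38.3° − 45·1.784 = 24.1; c'Δl = 5.89; W sinα = 82.4
Slice 7: Δl = 3.0/cos51.5° = 4.819 m; N'_7 = 148·cos51.5° − 16·4.819 = 15.0; c'Δl = 15.90; W sinα = 115.8
Σc'Δl = 56.4 kN/m; ΣN' = 466.4 kN/m; ΣW sinα = 446.8 kN/m
Resisting = 56.4 + 466.4·tan33.9° = 56.4 + 313.4 = 369.8 kN/m
FS = 369.8 / 446.8 = 0.828

FS = 0.83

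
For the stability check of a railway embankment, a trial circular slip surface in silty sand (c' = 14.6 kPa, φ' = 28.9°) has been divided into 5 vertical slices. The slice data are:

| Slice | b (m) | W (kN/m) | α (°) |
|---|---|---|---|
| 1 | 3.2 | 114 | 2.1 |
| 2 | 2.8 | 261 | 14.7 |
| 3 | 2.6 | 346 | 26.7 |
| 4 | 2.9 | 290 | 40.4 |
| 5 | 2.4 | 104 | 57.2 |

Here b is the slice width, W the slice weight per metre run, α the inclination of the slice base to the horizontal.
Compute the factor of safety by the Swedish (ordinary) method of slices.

Ordinary method of slices: FS = Σ[c'·Δl_i + (W_i cosα_i)·tanφ'] / Σ W_i sinα_i, with Δl_i = b_i / cosα_i.
Slice 1: Δl = 3.2/cos2.1° = 3.202 m; N'_1 = 114·cos2.1° = 113.9; c'Δl = 46.75; W sinα = 4.2
Slice 2: Δl = 2.8/cos14.7° = 2.895 m; N'_2 = 261·cos14.7° = 252.5; c'Δl = 42.26; W sinα = 66.2
Slice 3: Δl = 2.6/cos26.7° = 2.910 m; N'_3 = 346·cos26.7° = 309.1; c'Δl = 42.49; W sinα = 155.5
Slice 4: Δl = 2.9/cos40.4° = 3.808 m; N'_4 = 290·cos40.4° = 220.8; c'Δl = 55.60; W sinα = 188.0
Slice 5: Δl = 2.4/cos57.2° = 4.430 m; N'_5 = 104·cos57.2° = 56.3; c'Δl = 64.68; W sinα = 87.4
Σc'Δl = 251.8 kN/m; ΣN' = 952.7 kN/m; ΣW sinα = 501.2 kN/m
Resisting = 251.8 + 952.7·tan28.9° = 251.8 + 525.9 = 777.7 kN/m
FS = 777.7 / 501.2 = 1.552

FS = 1.55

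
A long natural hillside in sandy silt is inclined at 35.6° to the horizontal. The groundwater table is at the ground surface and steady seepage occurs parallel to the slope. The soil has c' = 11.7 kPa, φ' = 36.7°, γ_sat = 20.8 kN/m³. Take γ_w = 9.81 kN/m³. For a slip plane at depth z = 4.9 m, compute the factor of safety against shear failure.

FS = 0.79

With seepage parallel to the slope and the water table at the surface, the effective normal stress on the slip plane uses the buoyant unit weight γ' = γ_sat − γ_w while the driving shear stress uses γ_sat:
FS = [c' + γ' z cos²β tanφ'] / [γ_sat z sinβ cosβ]
γ' = 20.8 − 9.81 = 10.99 kN/m³
Numerator = 11.7 + 10.99·4.9·cos²35.6°·tan36.7° = 11.7 + 10.99·4.9·0.6611·0.7454 = 38.237 kPa
Denominator = 20.8·4.9·sin35.6°·cos35.6° = 20.8·4.9·0.5821·0.8131 = 48.241 kPa
FS = 38.237 / 48.241 = 0.793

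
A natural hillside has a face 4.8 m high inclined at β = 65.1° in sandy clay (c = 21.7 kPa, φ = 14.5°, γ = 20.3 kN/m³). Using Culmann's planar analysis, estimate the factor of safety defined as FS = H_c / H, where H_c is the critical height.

H_c = (4c/γ) · sinβ cosφ / [1 − cos(β − φ)]
    = (4·21.7/20.3) · sin65.1°·cos14.5° / [1 − cos50.6°]
    = 4.276 · 0.8782 / 0.3653 = 10.28 m
FS = H_c / H = 10.28 / 4.8 = 2.142

FS = 2.14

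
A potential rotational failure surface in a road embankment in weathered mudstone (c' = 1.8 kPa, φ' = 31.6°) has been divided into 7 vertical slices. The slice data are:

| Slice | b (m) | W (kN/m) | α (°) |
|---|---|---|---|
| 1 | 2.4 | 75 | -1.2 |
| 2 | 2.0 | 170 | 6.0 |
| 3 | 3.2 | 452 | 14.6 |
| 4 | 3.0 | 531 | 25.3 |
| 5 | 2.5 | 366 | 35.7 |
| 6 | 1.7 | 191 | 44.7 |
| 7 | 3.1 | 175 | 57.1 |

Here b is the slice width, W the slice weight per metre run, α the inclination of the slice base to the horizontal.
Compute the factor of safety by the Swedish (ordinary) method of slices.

Ordinary method of slices: FS = Σ[c'·Δl_i + (W_i cosα_i)·tanφ'] / Σ W_i sinα_i, with Δl_i = b_i / cosα_i.
Slice 1: Δl = 2.4/cos(-1.2°) = 2.401 m; N'_1 = 75·cos(-1.2°) = 75.0; c'Δl = 4.32; W sinα = -1.6
Slice 2: Δl = 2.0/cos6.0° = 2.011 m; N'_2 = 170·cos6.0° = 169.1; c'Δl = 3.62; W sinα = 17.8
Slice 3: Δl = 3.2/cos14.6° = 3.307 m; N'_3 = 452·cos14.6° = 437.4; c'Δl = 5.95; W sinα = 113.9
Slice 4: Δl = 3.0/cos25.3° = 3.318 m; N'_4 = 531·cos25.3° = 480.1; c'Δl = 5.97; W sinα = 226.9
Slice 5: Δl = 2.5/cos35.7° = 3.079 m; N'_5 = 366·cos35.7° = 297.2; c'Δl = 5.54; W sinα = 213.6
Slice 6: Δl = 1.7/cos44.7° = 2.392 m; N'_6 = 191·cos44.7° = 135.8; c'Δl = 4.31; W sinα = 134.3
Slice 7: Δl = 3.1/cos57.1° = 5.707 m; N'_7 = 175·cos57.1° = 95.1; c'Δl = 10.27; W sinα = 146.9
Σc'Δl = 40.0 kN/m; ΣN' = 1689.6 kN/m; ΣW sinα = 851.9 kN/m
Resisting = 40.0 + 1689.6·tan31.6° = 40.0 + 1039.4 = 1079.4 kN/m
FS = 1079.4 / 851.9 = 1.267

FS = 1.27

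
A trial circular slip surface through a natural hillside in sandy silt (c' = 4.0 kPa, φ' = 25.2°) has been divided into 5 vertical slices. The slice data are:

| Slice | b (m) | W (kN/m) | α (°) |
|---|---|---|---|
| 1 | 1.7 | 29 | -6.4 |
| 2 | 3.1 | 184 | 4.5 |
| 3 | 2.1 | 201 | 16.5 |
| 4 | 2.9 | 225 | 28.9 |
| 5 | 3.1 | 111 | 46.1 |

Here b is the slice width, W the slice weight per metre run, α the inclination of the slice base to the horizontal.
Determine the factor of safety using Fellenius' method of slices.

Ordinary method of slices: FS = Σ[c'·Δl_i + (W_i cosα_i)·tanφ'] / Σ W_i sinα_i, with Δl_i = b_i / cosα_i.
Slice 1: Δl = 1.7/cos(-6.4°) = 1.711 m; N'_1 = 29·cos(-6.4°) = 28.8; c'Δl = 6.84; W sinα = -3.2
Slice 2: Δl = 3.1/cos4.5° = 3.110 m; N'_2 = 184·cos4.5° = 183.4; c'Δl = 12.44; W sinα = 14.4
Slice 3: Δl = 2.1/cos16.5° = 2.190 m; N'_3 = 201·cos16.5° = 192.7; c'Δl = 8.76; W sinα = 57.1
Slice 4: Δl = 2.9/cos28.9° = 3.313 m; N'_4 = 225·cos28.9° = 197.0; c'Δl = 13.25; W sinα = 108.7
Slice 5: Δl = 3.1/cos46.1° = 4.471 m; N'_5 = 111·cos46.1° = 77.0; c'Δl = 17.88; W sinα = 80.0
Σc'Δl = 59.2 kN/m; ΣN' = 678.9 kN/m; ΣW sinα = 257.0 kN/m
Resisting = 59.2 + 678.9·tan25.2° = 59.2 + 319.5 = 378.7 kN/m
FS = 378.7 / 257.0 = 1.473

FS = 1.47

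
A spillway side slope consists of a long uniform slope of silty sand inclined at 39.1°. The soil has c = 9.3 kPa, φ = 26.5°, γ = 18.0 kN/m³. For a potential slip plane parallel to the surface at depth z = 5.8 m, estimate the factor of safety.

For an infinite slope with a slip plane parallel to the surface (no pore pressure): FS = [c + γz cos²β tanφ] / [γz sinβ cosβ].
γz = 18.0·5.8 = 104.40 kN/m²
Numerator = 9.3 + 104.40·cos²39.1°·tan26.5° = 9.3 + 104.40·0.6022·0.4986 = 40.648 kPa
Denominator = 104.40·sin39.1°·cos39.1° = 104.40·0.6307·0.7760 = 51.097 kPa
FS = 40.648 / 51.097 = 0.796

FS = 0.80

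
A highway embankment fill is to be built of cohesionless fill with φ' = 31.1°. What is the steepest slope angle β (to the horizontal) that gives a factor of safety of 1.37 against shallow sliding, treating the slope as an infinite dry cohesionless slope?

β = 23.8°

For an infinite dry cohesionless slope FS = tanφ'/tanβ, so tanβ = tanφ' / FS.
tanβ = tan31.1° / 1.37 = 0.6032 / 1.37 = 0.4403
β = arctan(0.4403) = 23.76°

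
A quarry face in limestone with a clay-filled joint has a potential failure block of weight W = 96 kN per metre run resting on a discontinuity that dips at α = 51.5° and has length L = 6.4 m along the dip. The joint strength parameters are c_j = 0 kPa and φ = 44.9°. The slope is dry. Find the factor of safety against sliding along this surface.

Resolving the block weight along and normal to the plane and applying the Mohr–Coulomb strength on the joint:
N' = W cosα = 96·cos51.5° = 59.8 kN/m
Driving force T = W sinα = 96·sin51.5° = 75.1 kN/m
Resisting force R = c_j·L + N'·tanφ = 0·6.4 + 59.8·tan44.9° = 0.0 + 59.6 = 59.6 kN/m
FS = R / T = 59.6 / 75.1 = 0.793

FS = 0.79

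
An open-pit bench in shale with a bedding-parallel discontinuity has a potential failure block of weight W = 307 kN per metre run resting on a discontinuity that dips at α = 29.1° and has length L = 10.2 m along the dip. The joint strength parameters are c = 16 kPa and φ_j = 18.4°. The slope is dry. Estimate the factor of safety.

FS = 1.69

Resolving the block weight along and normal to the plane and applying the Mohr–Coulomb strength on the joint:
N' = W cosα = 307·cos29.1° = 268.2 kN/m
Driving force T = W sinα = 307·sin29.1° = 149.3 kN/m
Resisting force R = c·L + N'·tanφ_j = 16·10.2 + 268.2·tan18.4° = 163.2 + 89.2 = 252.4 kN/m
FS = R / T = 252.4 / 149.3 = 1.691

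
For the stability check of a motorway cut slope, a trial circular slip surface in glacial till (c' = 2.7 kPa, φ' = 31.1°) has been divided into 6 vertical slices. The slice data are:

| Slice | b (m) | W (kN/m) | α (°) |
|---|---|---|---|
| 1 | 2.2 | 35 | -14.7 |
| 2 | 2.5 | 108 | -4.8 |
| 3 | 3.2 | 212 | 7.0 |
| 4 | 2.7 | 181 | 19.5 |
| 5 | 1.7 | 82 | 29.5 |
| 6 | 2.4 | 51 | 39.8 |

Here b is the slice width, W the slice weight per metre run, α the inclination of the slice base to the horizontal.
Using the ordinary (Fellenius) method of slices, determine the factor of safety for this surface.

FS = 3.01

Ordinary method of slices: FS = Σ[c'·Δl_i + (W_i cosα_i)·tanφ'] / Σ W_i sinα_i, with Δl_i = b_i / cosα_i.
Slice 1: Δl = 2.2/cos(-14.7°) = 2.274 m; N'_1 = 35·cos(-14.7°) = 33.9; c'Δl = 6.14; W sinα = -8.9
Slice 2: Δl = 2.5/cos(-4.8°) = 2.509 m; N'_2 = 108·cos(-4.8°) = 107.6; c'Δl = 6.77; W sinα = -9.0
Slice 3: Δl = 3.2/cos7.0° = 3.224 m; N'_3 = 212·cos7.0° = 210.4; c'Δl = 8.70; W sinα = 25.8
Slice 4: Δl = 2.7/cos19.5° = 2.864 m; N'_4 = 181·cos19.5° = 170.6; c'Δl = 7.73; W sinα = 60.4
Slice 5: Δl = 1.7/cos29.5° = 1.953 m; N'_5 = 82·cos29.5° = 71.4; c'Δl = 5.27; W sinα = 40.4
Slice 6: Δl = 2.4/cos39.8° = 3.124 m; N'_6 = 51·cos39.8° = 39.2; c'Δl = 8.43; W sinα = 32.6
Σc'Δl = 43.1 kN/m; ΣN' = 633.1 kN/m; ΣW sinα = 141.4 kN/m
Resisting = 43.1 + 633.1·tan31.1° = 43.1 + 381.9 = 425.0 kN/m
FS = 425.0 / 141.4 = 3.006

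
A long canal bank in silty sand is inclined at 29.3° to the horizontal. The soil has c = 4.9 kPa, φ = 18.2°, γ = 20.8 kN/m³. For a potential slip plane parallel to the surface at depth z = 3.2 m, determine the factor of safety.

FS = 0.76

For an infinite slope with a slip plane parallel to the surface (no pore pressure): FS = [c + γz cos²β tanφ] / [γz sinβ cosβ].
γz = 20.8·3.2 = 66.56 kN/m²
Numerator = 4.9 + 66.56·cos²29.3°·tan18.2° = 4.9 + 66.56·0.7605·0.3288 = 21.543 kPa
Denominator = 66.56·sin29.3°·cos29.3° = 66.56·0.4894·0.8721 = 28.406 kPa
FS = 21.543 / 28.406 = 0.758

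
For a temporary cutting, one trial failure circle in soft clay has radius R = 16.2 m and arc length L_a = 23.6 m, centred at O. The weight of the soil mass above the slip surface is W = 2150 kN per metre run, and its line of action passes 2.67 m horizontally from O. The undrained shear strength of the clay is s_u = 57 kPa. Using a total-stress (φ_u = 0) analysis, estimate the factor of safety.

FS = 3.80

Taking moments about the centre O, the resisting moment is provided by the undrained shear strength acting along the arc:
M_R = s_u·L_a·R = 57·23.60·16.2 = 21792.2 kN·m/m
M_D = W·d = 2150·2.67 = 5740.5 kN·m/m
FS = M_R / M_D = 21792.2 / 5740.5 = 3.796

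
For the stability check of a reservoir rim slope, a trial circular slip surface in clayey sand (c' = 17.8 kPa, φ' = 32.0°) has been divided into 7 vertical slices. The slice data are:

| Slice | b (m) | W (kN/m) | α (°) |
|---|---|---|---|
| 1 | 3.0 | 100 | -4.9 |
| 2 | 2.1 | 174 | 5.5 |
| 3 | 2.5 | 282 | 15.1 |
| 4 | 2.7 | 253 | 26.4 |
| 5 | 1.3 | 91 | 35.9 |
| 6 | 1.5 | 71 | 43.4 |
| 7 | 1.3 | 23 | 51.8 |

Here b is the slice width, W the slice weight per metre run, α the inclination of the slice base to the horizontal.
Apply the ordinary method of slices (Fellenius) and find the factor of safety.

FS = 2.75

Ordinary method of slices: FS = Σ[c'·Δl_i + (W_i cosα_i)·tanφ'] / Σ W_i sinα_i, with Δl_i = b_i / cosα_i.
Slice 1: Δl = 3.0/cos(-4.9°) = 3.011 m; N'_1 = 100·cos(-4.9°) = 99.6; c'Δl = 53.60; W sinα = -8.5
Slice 2: Δl = 2.1/cos5.5° = 2.110 m; N'_2 = 174·cos5.5° = 173.2; c'Δl = 37.55; W sinα = 16.7
Slice 3: Δl = 2.5/cos15.1° = 2.589 m; N'_3 = 282·cos15.1° = 272.3; c'Δl = 46.09; W sinα = 73.5
Slice 4: Δl = 2.7/cos26.4° = 3.014 m; N'_4 = 253·cos26.4° = 226.6; c'Δl = 53.66; W sinα = 112.5
Slice 5: Δl = 1.3/cos35.9° = 1.605 m; N'_5 = 91·cos35.9° = 73.7; c'Δl = 28.57; W sinα = 53.4
Slice 6: Δl = 1.5/cos43.4° = 2.064 m; N'_6 = 71·cos43.4° = 51.6; c'Δl = 36.75; W sinα = 48.8
Slice 7: Δl = 1.3/cos51.8° = 2.102 m; N'_7 = 23·cos51.8° = 14.2; c'Δl = 37.42; W sinα = 18.1
Σc'Δl = 293.6 kN/m; ΣN' = 911.2 kN/m; ΣW sinα = 314.3 kN/m
Resisting = 293.6 + 911.2·tan32.0° = 293.6 + 569.4 = 863.0 kN/m
FS = 863.0 / 314.3 = 2.746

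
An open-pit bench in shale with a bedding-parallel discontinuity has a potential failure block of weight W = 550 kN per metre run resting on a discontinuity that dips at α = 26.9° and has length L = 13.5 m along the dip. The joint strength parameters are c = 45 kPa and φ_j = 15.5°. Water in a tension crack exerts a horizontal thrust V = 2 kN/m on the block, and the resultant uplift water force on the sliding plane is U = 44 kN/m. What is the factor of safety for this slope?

Resolving the block weight along and normal to the plane and applying the Mohr–Coulomb strength on the joint:
N' = W cosα − U − V sinα = 550·cos26.9° − 44 − 2·sin26.9° = 445.6 kN/m
Driving force T = W sinα + V cosα = 550·sin26.9° + 2·cos26.9° = 250.6 kN/m
Resisting force R = c·L + N'·tanφ_j = 45·13.5 + 445.6·tan15.5° = 607.5 + 123.6 = 731.1 kN/m
FS = R / T = 731.1 / 250.6 = 2.917

FS = 2.92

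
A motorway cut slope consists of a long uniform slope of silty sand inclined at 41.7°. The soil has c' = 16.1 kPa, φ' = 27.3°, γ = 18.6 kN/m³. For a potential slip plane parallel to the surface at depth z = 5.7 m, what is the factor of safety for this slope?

FS = 0.89

For an infinite slope with a slip plane parallel to the surface (no pore pressure): FS = [c' + γz cos²β tanφ'] / [γz sinβ cosβ].
γz = 18.6·5.7 = 106.02 kN/m²
Numerator = 16.1 + 106.02·cos²41.7°·tan27.3° = 16.1 + 106.02·0.5575·0.5161 = 46.605 kPa
Denominator = 106.02·sin41.7°·cos41.7° = 106.02·0.6652·0.7466 = 52.659 kPa
FS = 46.605 / 52.659 = 0.885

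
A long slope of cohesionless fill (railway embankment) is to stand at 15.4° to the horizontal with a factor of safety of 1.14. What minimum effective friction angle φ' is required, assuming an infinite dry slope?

FS = tanφ'/tanβ ⇒ tanφ' = FS · tanβ = 1.14 · tan15.4° = 0.3140
φ' = arctan(0.3140) = 17.43°

φ' = 17.4°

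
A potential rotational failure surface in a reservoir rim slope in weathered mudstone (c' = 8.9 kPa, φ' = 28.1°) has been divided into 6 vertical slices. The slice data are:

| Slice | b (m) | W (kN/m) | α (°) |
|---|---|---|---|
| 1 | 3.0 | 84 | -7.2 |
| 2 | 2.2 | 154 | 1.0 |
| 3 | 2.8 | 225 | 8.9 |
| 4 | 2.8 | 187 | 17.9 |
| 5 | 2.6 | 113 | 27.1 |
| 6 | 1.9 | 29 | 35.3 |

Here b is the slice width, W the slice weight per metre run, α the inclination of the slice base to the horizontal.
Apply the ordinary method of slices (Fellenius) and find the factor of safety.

Ordinary method of slices: FS = Σ[c'·Δl_i + (W_i cosα_i)·tanφ'] / Σ W_i sinα_i, with Δl_i = b_i / cosα_i.
Slice 1: Δl = 3.0/cos(-7.2°) = 3.024 m; N'_1 = 84·cos(-7.2°) = 83.3; c'Δl = 26.91; W sinα = -10.5
Slice 2: Δl = 2.2/cos1.0° = 2.200 m; N'_2 = 154·cos1.0° = 154.0; c'Δl = 19.58; W sinα = 2.7
Slice 3: Δl = 2.8/cos8.9° = 2.834 m; N'_3 = 225·cos8.9° = 222.3; c'Δl = 25.22; W sinα = 34.8
Slice 4: Δl = 2.8/cos17.9° = 2.942 m; N'_4 = 187·cos17.9° = 177.9; c'Δl = 26.19; W sinα = 57.5
Slice 5: Δl = 2.6/cos27.1° = 2.921 m; N'_5 = 113·cos27.1° = 100.6; c'Δl = 25.99; W sinα = 51.5
Slice 6: Δl = 1.9/cos35.3° = 2.328 m; N'_6 = 29·cos35.3° = 23.7; c'Δl = 20.72; W sinα = 16.8
Σc'Δl = 144.6 kN/m; ΣN' = 761.8 kN/m; ΣW sinα = 152.7 kN/m
Resisting = 144.6 + 761.8·tan28.1° = 144.6 + 406.8 = 551.4 kN/m
FS = 551.4 / 152.7 = 3.611

FS = 3.61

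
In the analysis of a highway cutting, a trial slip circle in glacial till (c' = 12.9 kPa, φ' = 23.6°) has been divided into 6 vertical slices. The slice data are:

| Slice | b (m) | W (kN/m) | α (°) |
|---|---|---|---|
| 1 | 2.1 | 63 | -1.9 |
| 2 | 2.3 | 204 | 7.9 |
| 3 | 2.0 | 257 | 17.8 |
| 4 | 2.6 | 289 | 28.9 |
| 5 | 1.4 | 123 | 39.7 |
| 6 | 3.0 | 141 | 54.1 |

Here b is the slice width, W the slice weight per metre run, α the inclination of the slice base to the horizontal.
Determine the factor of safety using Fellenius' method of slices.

FS = 1.42

Ordinary method of slices: FS = Σ[c'·Δl_i + (W_i cosα_i)·tanφ'] / Σ W_i sinα_i, with Δl_i = b_i / cosα_i.
Slice 1: Δl = 2.1/cos(-1.9°) = 2.101 m; N'_1 = 63·cos(-1.9°) = 63.0; c'Δl = 27.10; W sinα = -2.1
Slice 2: Δl = 2.3/cos7.9° = 2.322 m; N'_2 = 204·cos7.9° = 202.1; c'Δl = 29.95; W sinα = 28.0
Slice 3: Δl = 2.0/cos17.8° = 2.101 m; N'_3 = 257·cos17.8° = 244.7; c'Δl = 27.10; W sinα = 78.6
Slice 4: Δl = 2.6/cos28.9° = 2.970 m; N'_4 = 289·cos28.9° = 253.0; c'Δl = 38.31; W sinα = 139.7
Slice 5: Δl = 1.4/cos39.7° = 1.820 m; N'_5 = 123·cos39.7° = 94.6; c'Δl = 23.47; W sinα = 78.6
Slice 6: Δl = 3.0/cos54.1° = 5.116 m; N'_6 = 141·cos54.1° = 82.7; c'Δl = 66.00; W sinα = 114.2
Σc'Δl = 211.9 kN/m; ΣN' = 940.1 kN/m; ΣW sinα = 437.0 kN/m
Resisting = 211.9 + 940.1·tan23.6° = 211.9 + 410.7 = 622.6 kN/m
FS = 622.6 / 437.0 = 1.425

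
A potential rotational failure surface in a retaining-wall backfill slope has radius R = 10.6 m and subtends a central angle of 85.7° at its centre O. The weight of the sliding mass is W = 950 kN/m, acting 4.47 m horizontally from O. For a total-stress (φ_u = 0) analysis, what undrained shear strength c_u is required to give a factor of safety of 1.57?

FS = c_u·L_a·R / (W·d), so c_u = FS·W·d / (L_a·R).
Arc length L_a = R·θ = 10.6·(85.7°·π/180) = 10.6·1.4957 = 15.85 m
c_u = 1.57·950·4.47 / (15.85·10.6) = 6667.0 / 168.06 = 39.67 kPa

c_u = 39.7 kPa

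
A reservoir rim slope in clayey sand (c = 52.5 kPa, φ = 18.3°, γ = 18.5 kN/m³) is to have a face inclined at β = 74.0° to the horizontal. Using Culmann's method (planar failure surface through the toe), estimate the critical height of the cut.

Culmann's analysis gives the critical failure plane at α_cr = (β + φ)/2 = (74.0 + 18.3)/2 = 46.1°, and the critical height
H_c = (4c/γ) · sinβ cosφ / [1 − cos(β − φ)]
    = (4·52.5/18.5) · sin74.0°·cos18.3° / [1 − cos(55.7°)]
    = 11.351 · 0.9613·0.9494 / [1 − 0.5635]
    = 11.351 · 0.9126 / 0.4365
    = 23.74 m

H_c = 23.74 m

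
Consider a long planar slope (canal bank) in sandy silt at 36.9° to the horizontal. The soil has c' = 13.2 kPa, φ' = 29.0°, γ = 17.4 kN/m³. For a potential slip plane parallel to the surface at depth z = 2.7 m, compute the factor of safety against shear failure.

FS = 1.32

For an infinite slope with a slip plane parallel to the surface (no pore pressure): FS = [c' + γz cos²β tanφ'] / [γz sinβ cosβ].
γz = 17.4·2.7 = 46.98 kN/m²
Numerator = 13.2 + 46.98·cos²36.9°·tan29.0° = 13.2 + 46.98·0.6395·0.5543 = 29.853 kPa
Denominator = 46.98·sin36.9°·cos36.9° = 46.98·0.6004·0.7997 = 22.557 kPa
FS = 29.853 / 22.557 = 1.323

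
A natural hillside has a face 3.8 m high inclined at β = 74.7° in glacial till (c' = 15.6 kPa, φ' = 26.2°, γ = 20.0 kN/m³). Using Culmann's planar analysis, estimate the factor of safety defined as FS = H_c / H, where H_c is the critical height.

H_c = (4c'/γ) · sinβ cosφ' / [1 − cos(β − φ')]
    = (4·15.6/20.0) · sin74.7°·cos26.2° / [1 − cos48.5°]
    = 3.120 · 0.8655 / 0.3374 = 8.00 m
FS = H_c / H = 8.00 / 3.8 = 2.106

FS = 2.11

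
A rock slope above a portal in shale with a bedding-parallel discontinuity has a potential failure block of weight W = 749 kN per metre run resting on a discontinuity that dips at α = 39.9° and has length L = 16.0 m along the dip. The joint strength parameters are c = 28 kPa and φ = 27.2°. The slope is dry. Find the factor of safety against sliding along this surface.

FS = 1.55

Resolving the block weight along and normal to the plane and applying the Mohr–Coulomb strength on the joint:
N' = W cosα = 749·cos39.9° = 574.6 kN/m
Driving force T = W sinα = 749·sin39.9° = 480.4 kN/m
Resisting force R = c·L + N'·tanφ = 28·16.0 + 574.6·tan27.2° = 448.0 + 295.3 = 743.3 kN/m
FS = R / T = 743.3 / 480.4 = 1.547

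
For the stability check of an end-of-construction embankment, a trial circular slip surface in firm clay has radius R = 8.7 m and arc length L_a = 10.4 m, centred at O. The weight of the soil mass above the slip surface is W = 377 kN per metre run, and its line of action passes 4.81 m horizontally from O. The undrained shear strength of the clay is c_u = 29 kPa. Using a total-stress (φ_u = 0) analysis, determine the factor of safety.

FS = 1.45

Taking moments about the centre O, the resisting moment is provided by the undrained shear strength acting along the arc:
M_R = c_u·L_a·R = 29·10.40·8.7 = 2623.9 kN·m/m
M_D = W·d = 377·4.81 = 1813.4 kN·m/m
FS = M_R / M_D = 2623.9 / 1813.4 = 1.447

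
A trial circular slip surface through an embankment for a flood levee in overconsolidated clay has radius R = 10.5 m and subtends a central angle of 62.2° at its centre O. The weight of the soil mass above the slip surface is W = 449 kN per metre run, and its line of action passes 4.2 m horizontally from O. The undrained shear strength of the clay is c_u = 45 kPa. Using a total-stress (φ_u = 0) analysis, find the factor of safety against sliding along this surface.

Taking moments about the centre O, the resisting moment is provided by the undrained shear strength acting along the arc:
Arc length L_a = R·θ = 10.5·(62.2°·π/180) = 10.5·1.0856 = 11.40 m
M_R = c_u·L_a·R = 45·11.40·10.5 = 5385.9 kN·m/m
M_D = W·d = 449·4.2 = 1885.8 kN·m/m
FS = M_R / M_D = 5385.9 / 1885.8 = 2.856

FS = 2.86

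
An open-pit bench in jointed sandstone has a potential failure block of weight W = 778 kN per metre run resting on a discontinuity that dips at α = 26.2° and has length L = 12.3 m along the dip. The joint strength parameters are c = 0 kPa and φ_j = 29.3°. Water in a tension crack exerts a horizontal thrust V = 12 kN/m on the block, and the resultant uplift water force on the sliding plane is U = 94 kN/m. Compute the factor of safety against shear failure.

FS = 0.95

Resolving the block weight along and normal to the plane and applying the Mohr–Coulomb strength on the joint:
N' = W cosα − U − V sinα = 778·cos26.2° − 94 − 12·sin26.2° = 598.8 kN/m
Driving force T = W sinα + V cosα = 778·sin26.2° + 12·cos26.2° = 354.3 kN/m
Resisting force R = c·L + N'·tanφ_j = 0·12.3 + 598.8·tan29.3° = 0.0 + 336.0 = 336.0 kN/m
FS = R / T = 336.0 / 354.3 = 0.948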